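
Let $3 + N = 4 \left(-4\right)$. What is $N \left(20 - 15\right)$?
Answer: $-95$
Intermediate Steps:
$N = -19$ ($N = -3 + 4 \left(-4\right) = -3 - 16 = -19$)
$N \left(20 - 15\right) = - 19 \left(20 - 15\right) = \left(-19\right) 5 = -95$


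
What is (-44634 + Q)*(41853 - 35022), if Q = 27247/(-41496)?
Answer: -4217367661947/13832 ≈ -3.0490e+8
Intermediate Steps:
Q = -27247/41496 (Q = 27247*(-1/41496) = -27247/41496 ≈ -0.65662)
(-44634 + Q)*(41853 - 35022) = (-44634 - 27247/41496)*(41853 - 35022) = -1852159711/41496*6831 = -4217367661947/13832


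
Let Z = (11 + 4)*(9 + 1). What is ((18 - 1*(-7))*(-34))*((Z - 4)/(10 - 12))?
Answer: 62050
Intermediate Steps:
Z = 150 (Z = 15*10 = 150)
((18 - 1*(-7))*(-34))*((Z - 4)/(10 - 12)) = ((18 - 1*(-7))*(-34))*((150 - 4)/(10 - 12)) = ((18 + 7)*(-34))*(146/(-2)) = (25*(-34))*(146*(-1/2)) = -850*(-73) = 62050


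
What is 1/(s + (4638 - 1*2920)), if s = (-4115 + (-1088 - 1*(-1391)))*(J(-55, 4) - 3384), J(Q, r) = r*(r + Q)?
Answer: 1/13679174 ≈ 7.3104e-8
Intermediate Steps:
J(Q, r) = r*(Q + r)
s = 13677456 (s = (-4115 + (-1088 - 1*(-1391)))*(4*(-55 + 4) - 3384) = (-4115 + (-1088 + 1391))*(4*(-51) - 3384) = (-4115 + 303)*(-204 - 3384) = -3812*(-3588) = 13677456)
1/(s + (4638 - 1*2920)) = 1/(13677456 + (4638 - 1*2920)) = 1/(13677456 + (4638 - 2920)) = 1/(13677456 + 1718) = 1/13679174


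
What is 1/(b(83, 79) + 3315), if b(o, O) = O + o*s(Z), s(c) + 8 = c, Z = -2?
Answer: 1/2564 ≈ 0.00039002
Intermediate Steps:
s(c) = -8 + c
b(o, O) = O - 10*o (b(o, O) = O + o*(-8 - 2) = O + o*(-10) = O - 10*o)
1/(b(83, 79) + 3315) = 1/((79 - 10*83) + 3315) = 1/((79 - 830) + 3315) = 1/(-751 + 3315) = 1/2564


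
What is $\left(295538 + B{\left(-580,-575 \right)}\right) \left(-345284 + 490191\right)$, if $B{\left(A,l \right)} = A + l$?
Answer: $42658157381$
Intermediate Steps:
$\left(295538 + B{\left(-580,-575 \right)}\right) \left(-345284 + 490191\right) = \left(295538 - 1155\right) \left(-345284 + 490191\right) = \left(295538 - 1155\right) 144907 = 294383 \cdot 144907 = 42658157381$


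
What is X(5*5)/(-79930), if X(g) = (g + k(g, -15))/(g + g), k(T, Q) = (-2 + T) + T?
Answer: -73/3996500 ≈ -1.8266e-5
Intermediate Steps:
k(T, Q) = -2 + 2*T
X(g) = (-2 + 3*g)/(2*g) (X(g) = (g + (-2 + 2*g))/(g + g) = (-2 + 3*g)/((2*g)) = (-2 + 3*g)*(1/(2*g)) = (-2 + 3*g)/(2*g))
X(5*5)/(-79930) = (3/2 - 1/(5*5))/(-79930) = (3/2 - 1/25)*(-1/79930) = (73/50)*(-1/79930) = -73/3996500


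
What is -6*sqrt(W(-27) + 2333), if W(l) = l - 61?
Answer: -6*sqrt(2245) ≈ -284.29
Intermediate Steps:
W(l) = -61 + l
-6*sqrt(W(-27) + 2333) = -6*sqrt((-61 - 27) + 2333) = -6*sqrt(-88 + 2333) = -6*sqrt(2245)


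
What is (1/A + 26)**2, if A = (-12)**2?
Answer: 14025025/20736 ≈ 676.36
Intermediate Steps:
A = 144
(1/A + 26)**2 = (1/144 + 26)**2 = (3745/144)**2 = 14025025/20736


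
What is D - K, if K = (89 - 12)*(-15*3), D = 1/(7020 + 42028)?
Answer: 169951321/49048 ≈ 3465.0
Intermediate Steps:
D = 1/49048 ≈ 2.0388e-5
K = -3465 (K = 77*(-45) = -3465)
D - K = 1/49048 - 1*(-3465) = 1/49048 + 3465 = 169951321/49048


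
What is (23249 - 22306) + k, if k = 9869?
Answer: 10812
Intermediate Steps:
(23249 - 22306) + k = (23249 - 22306) + 9869 = 943 + 9869 = 10812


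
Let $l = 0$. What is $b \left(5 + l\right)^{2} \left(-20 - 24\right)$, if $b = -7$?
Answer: $7700$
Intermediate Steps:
$b \left(5 + l\right)^{2} \left(-20 - 24\right) = - 7 \left(5 + 0\right)^{2} \left(-20 - 24\right) = - 7 \cdot 5^{2} \left(-20 - 24\right) = \left(-7\right) 25 \left(-44\right) = \left(-175\right) \left(-44\right) = 7700$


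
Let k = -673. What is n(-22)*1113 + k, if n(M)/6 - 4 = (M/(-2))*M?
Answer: -1590037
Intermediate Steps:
n(M) = 24 - 3*M**2 (n(M) = 24 + 6*((M/(-2))*M) = 24 + 6*((-M/2)*M) = 24 + 6*(-M**2/2) = 24 - 3*M**2)
n(-22)*1113 + k = (24 - 3*(-22)**2)*1113 - 673 = (24 - 3*484)*1113 - 673 = (24 - 1452)*1113 - 673 = -1428*1113 - 673 = -1589364 - 673 = -1590037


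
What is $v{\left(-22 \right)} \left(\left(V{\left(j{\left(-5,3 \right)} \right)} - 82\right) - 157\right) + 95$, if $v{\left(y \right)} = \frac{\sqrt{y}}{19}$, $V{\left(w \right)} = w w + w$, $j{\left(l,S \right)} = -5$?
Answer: $95 - \frac{219 i \sqrt{22}}{19} \approx 95.0 - 54.063 i$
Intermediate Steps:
$V{\left(w \right)} = w + w^{2}$ ($V{\left(w \right)} = w^{2} + w = w + w^{2}$)
$v{\left(y \right)} = \frac{\sqrt{y}}{19}$
$v{\left(-22 \right)} \left(\left(V{\left(j{\left(-5,3 \right)} \right)} - 82\right) - 157\right) + 95 = \frac{\sqrt{-22}}{19} \left(\left(- 5 \left(1 - 5\right) - 82\right) - 157\right) + 95 = \frac{i \sqrt{22}}{19} \left(\left(\left(-5\right) \left(-4\right) - 82\right) - 157\right) + 95 = \frac{i \sqrt{22}}{19} \left(\left(20 - 82\right) - 157\right) + 95 = \frac{i \sqrt{22}}{19} \left(-62 - 157\right) + 95 = \frac{i \sqrt{22}}{19} \left(-219\right) + 95 = - \frac{219 i \sqrt{22}}{19} + 95 = 95 - \frac{219 i \sqrt{22}}{19}$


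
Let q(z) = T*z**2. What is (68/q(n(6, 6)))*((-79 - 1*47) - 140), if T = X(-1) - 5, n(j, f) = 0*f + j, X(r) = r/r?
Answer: 2261/18 ≈ 125.61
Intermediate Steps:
X(r) = 1
n(j, f) = j (n(j, f) = 0 + j = j)
T = -4 (T = 1 - 5 = -4)
q(z) = -4*z**2
(68/q(n(6, 6)))*((-79 - 1*47) - 140) = (68/((-4*6**2)))*((-79 - 1*47) - 140) = (68/((-4*36)))*((-79 - 47) - 140) = (68/(-144))*(-126 - 140) = (68*(-1/144))*(-266) = -17/36*(-266) = 2261/18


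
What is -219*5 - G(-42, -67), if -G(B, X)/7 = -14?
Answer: -1193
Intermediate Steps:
G(B, X) = 98 (G(B, X) = -7*(-14) = 98)
-219*5 - G(-42, -67) = -219*5 - 1*98 = -1095 - 98 = -1193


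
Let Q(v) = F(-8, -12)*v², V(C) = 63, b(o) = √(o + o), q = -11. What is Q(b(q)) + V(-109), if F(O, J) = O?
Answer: 239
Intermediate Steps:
b(o) = √2*√o (b(o) = √(2*o) = √2*√o)
Q(v) = -8*v²
Q(b(q)) + V(-109) = -8*(√2*√(-11))² + 63 = -8*(√2*(I*√11))² + 63 = -8*(I*√22)² + 63 = -8*(-22) + 63 = 176 + 63 = 239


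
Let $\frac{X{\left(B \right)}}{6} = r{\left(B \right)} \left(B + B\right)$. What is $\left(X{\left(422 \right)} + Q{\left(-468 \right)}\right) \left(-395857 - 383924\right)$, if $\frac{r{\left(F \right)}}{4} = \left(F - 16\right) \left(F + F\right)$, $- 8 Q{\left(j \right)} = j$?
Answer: $- \frac{10824923027405385}{2} \approx -5.4125 \cdot 10^{15}$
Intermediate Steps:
$Q{\left(j \right)} = - \frac{j}{8}$
$r{\left(F \right)} = 8 F \left(-16 + F\right)$ ($r{\left(F \right)} = 4 \left(F - 16\right) \left(F + F\right) = 4 \left(-16 + F\right) 2 F = 4 \cdot 2 F \left(-16 + F\right) = 8 F \left(-16 + F\right)$)
$X{\left(B \right)} = 96 B^{2} \left(-16 + B\right)$ ($X{\left(B \right)} = 6 \cdot 8 B \left(-16 + B\right) \left(B + B\right) = 6 \cdot 8 B \left(-16 + B\right) 2 B = 6 \cdot 16 B^{2} \left(-16 + B\right) = 96 B^{2} \left(-16 + B\right)$)
$\left(X{\left(422 \right)} + Q{\left(-468 \right)}\right) \left(-395857 - 383924\right) = \left(96 \cdot 422^{2} \left(-16 + 422\right) - - \frac{117}{2}\right) \left(-395857 - 383924\right) = \left(96 \cdot 178084 \cdot 406 + \frac{117}{2}\right) \left(-779781\right) = \left(6941001984 + \frac{117}{2}\right) \left(-779781\right) = \frac{13882004085}{2} \left(-779781\right) = - \frac{10824923027405385}{2}$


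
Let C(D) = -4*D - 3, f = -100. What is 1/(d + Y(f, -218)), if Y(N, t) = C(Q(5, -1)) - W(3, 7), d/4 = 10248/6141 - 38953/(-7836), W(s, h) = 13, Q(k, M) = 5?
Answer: -4010073/37858061 ≈ -0.10592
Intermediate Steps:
C(D) = -3 - 4*D
d = 106504567/4010073 (d = 4*(10248/6141 - 38953/(-7836)) = 4*(10248*(1/6141) - 38953*(-1/7836)) = 4*(3416/2047 + 38953/7836) = 4*(106504567/16040292) = 106504567/4010073 ≈ 26.559)
Y(N, t) = -36 (Y(N, t) = (-3 - 4*5) - 1*13 = (-3 - 20) - 13 = -23 - 13 = -36)
1/(d + Y(f, -218)) = 1/(106504567/4010073 - 36) = 1/(-37858061/4010073) = -4010073/37858061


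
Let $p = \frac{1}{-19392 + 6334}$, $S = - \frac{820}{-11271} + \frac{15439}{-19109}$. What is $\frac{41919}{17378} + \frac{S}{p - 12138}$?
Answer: $\frac{1431021072540358049941}{593231226382015879710} \approx 2.4122$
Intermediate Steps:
$S = - \frac{158343589}{215377539}$ ($S = \left(-820\right) \left(- \frac{1}{11271}\right) + 15439 \left(- \frac{1}{19109}\right) = \frac{820}{11271} - \frac{15439}{19109} = - \frac{158343589}{215377539} \approx -0.73519$)
$p = - \frac{1}{13058}$ ($p = \frac{1}{-13058} = - \frac{1}{13058} \approx -7.6581 \cdot 10^{-5}$)
$\frac{41919}{17378} + \frac{S}{p - 12138} = \frac{41919}{17378} - \frac{158343589}{215377539 \left(- \frac{1}{13058} - 12138\right)} = 41919 \cdot \frac{1}{17378} - \frac{158343589}{215377539 \left(- \frac{158498005}{13058}\right)} = \frac{41919}{17378} - - \frac{2067650585162}{34136910253309695} = \frac{41919}{17378} + \frac{2067650585162}{34136910253309695} = \frac{1431021072540358049941}{593231226382015879710}$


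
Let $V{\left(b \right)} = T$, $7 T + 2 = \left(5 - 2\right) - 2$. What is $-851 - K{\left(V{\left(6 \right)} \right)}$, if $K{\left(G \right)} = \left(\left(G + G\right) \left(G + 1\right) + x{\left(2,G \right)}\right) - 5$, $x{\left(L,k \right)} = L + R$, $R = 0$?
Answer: $- \frac{41540}{49} \approx -847.75$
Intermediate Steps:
$T = - \frac{1}{7}$ ($T = - \frac{2}{7} + \frac{\left(5 - 2\right) - 2}{7} = - \frac{2}{7} + \frac{3 - 2}{7} = - \frac{2}{7} + \frac{1}{7} \cdot 1 = - \frac{2}{7} + \frac{1}{7} = - \frac{1}{7} \approx -0.14286$)
$V{\left(b \right)} = - \frac{1}{7}$
$x{\left(L,k \right)} = L$ ($x{\left(L,k \right)} = L + 0 = L$)
$K{\left(G \right)} = -3 + 2 G \left(1 + G\right)$ ($K{\left(G \right)} = \left(\left(G + G\right) \left(G + 1\right) + 2\right) - 5 = \left(2 G \left(1 + G\right) + 2\right) - 5 = \left(2 + 2 G \left(1 + G\right)\right) - 5 = -3 + 2 G \left(1 + G\right)$)
$-851 - K{\left(V{\left(6 \right)} \right)} = -851 - \left(-3 + 2 \left(- \frac{1}{7}\right) + 2 \left(- \frac{1}{7}\right)^{2}\right) = -851 - \left(-3 - \frac{2}{7} + 2 \cdot \frac{1}{49}\right) = -851 - \left(-3 - \frac{2}{7} + \frac{2}{49}\right) = -851 - - \frac{159}{49} = -851 + \frac{159}{49} = - \frac{41540}{49}$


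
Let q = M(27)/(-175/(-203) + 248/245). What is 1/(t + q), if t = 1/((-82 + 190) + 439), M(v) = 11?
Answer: 7284399/42764102 ≈ 0.17034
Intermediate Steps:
t = 1/547 (t = 1/(108 + 439) = 1/547 ≈ 0.0018282)
q = 78155/13317 (q = 11/(-175/(-203) + 248/245) = 11/(-175*(-1/203) + 248*(1/245)) = 11/(25/29 + 248/245) = 11/(13317/7105) = 11*(7105/13317) = 78155/13317 ≈ 5.8688)
1/(t + q) = 1/(1/547 + 78155/13317) = 1/(42764102/7284399) = 7284399/42764102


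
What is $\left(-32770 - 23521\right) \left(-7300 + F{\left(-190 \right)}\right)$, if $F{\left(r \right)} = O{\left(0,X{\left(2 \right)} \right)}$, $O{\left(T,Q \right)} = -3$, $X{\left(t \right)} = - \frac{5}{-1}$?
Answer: $411093173$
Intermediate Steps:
$X{\left(t \right)} = 5$ ($X{\left(t \right)} = \left(-5\right) \left(-1\right) = 5$)
$F{\left(r \right)} = -3$
$\left(-32770 - 23521\right) \left(-7300 + F{\left(-190 \right)}\right) = \left(-32770 - 23521\right) \left(-7300 - 3\right) = \left(-56291\right) \left(-7303\right) = 411093173$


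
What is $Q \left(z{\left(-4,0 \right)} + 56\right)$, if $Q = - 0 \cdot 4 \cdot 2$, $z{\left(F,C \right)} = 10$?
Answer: $0$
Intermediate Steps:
$Q = 0$ ($Q = - 0 \cdot 2 = \left(-1\right) 0 = 0$)
$Q \left(z{\left(-4,0 \right)} + 56\right) = 0 \left(10 + 56\right) = 0 \cdot 66 = 0$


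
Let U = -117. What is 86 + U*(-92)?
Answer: 10850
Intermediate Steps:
86 + U*(-92) = 86 - 117*(-92) = 86 + 10764 = 10850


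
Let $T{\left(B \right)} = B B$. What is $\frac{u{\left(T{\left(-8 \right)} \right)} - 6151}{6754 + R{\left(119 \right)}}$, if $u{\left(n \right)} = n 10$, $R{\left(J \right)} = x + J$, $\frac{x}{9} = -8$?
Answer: $- \frac{1837}{2267} \approx -0.81032$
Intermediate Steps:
$x = -72$ ($x = 9 \left(-8\right) = -72$)
$T{\left(B \right)} = B^{2}$
$R{\left(J \right)} = -72 + J$
$u{\left(n \right)} = 10 n$
$\frac{u{\left(T{\left(-8 \right)} \right)} - 6151}{6754 + R{\left(119 \right)}} = \frac{10 \left(-8\right)^{2} - 6151}{6754 + \left(-72 + 119\right)} = \frac{10 \cdot 64 - 6151}{6754 + 47} = \frac{640 - 6151}{6801} = \left(-5511\right) \frac{1}{6801} = - \frac{1837}{2267}$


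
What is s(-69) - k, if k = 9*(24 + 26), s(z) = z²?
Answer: 4311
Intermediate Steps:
k = 450 (k = 9*50 = 450)
s(-69) - k = (-69)² - 1*450 = 4761 - 450 = 4311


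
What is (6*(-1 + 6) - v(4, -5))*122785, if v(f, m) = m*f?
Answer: 6139250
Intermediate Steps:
v(f, m) = f*m
(6*(-1 + 6) - v(4, -5))*122785 = (6*(-1 + 6) - 4*(-5))*122785 = (6*5 - 1*(-20))*122785 = (30 + 20)*122785 = 50*122785 = 6139250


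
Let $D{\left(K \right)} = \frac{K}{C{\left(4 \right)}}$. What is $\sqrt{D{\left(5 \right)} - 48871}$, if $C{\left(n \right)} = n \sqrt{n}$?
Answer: $\frac{361 i \sqrt{6}}{4} \approx 221.07 i$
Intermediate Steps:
$C{\left(n \right)} = n^{\frac{3}{2}}$
$D{\left(K \right)} = \frac{K}{8}$ ($D{\left(K \right)} = \frac{K}{4^{\frac{3}{2}}} = \frac{K}{8}$)
$\sqrt{D{\left(5 \right)} - 48871} = \sqrt{\frac{1}{8} \cdot 5 - 48871} = \sqrt{\frac{5}{8} - 48871} = \sqrt{- \frac{390963}{8}} = \frac{361 i \sqrt{6}}{4}$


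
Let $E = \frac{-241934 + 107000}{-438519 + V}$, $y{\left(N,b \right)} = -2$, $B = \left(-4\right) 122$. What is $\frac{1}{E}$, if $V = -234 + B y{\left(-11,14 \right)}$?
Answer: $\frac{437777}{134934} \approx 3.2444$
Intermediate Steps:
$B = -488$
$V = 742$ ($V = -234 - -976 = -234 + 976 = 742$)
$E = \frac{134934}{437777}$ ($E = \frac{-241934 + 107000}{-438519 + 742} = - \frac{134934}{-437777} = \left(-134934\right) \left(- \frac{1}{437777}\right) = \frac{134934}{437777} \approx 0.30823$)
$\frac{1}{E} = \frac{1}{\frac{134934}{437777}} = \frac{437777}{134934}$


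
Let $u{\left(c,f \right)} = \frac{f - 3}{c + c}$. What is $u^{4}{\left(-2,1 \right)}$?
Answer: $\frac{1}{16} \approx 0.0625$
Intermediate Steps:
$u{\left(c,f \right)} = \frac{-3 + f}{2 c}$
$u^{4}{\left(-2,1 \right)} = \left(\frac{-3 + 1}{2 \left(-2\right)}\right)^{4} = \left(\frac{1}{2} \left(- \frac{1}{2}\right) \left(-2\right)\right)^{4} = \left(\frac{1}{2}\right)^{4} = \frac{1}{16}$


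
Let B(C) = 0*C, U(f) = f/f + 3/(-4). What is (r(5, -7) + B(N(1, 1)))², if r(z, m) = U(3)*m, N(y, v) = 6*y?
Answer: 49/16 ≈ 3.0625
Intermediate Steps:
U(f) = ¼ (U(f) = 1 + 3*(-¼) = 1 - ¾ = ¼)
B(C) = 0
r(z, m) = m/4
(r(5, -7) + B(N(1, 1)))² = ((¼)*(-7) + 0)² = (-7/4 + 0)² = (-7/4)² = 49/16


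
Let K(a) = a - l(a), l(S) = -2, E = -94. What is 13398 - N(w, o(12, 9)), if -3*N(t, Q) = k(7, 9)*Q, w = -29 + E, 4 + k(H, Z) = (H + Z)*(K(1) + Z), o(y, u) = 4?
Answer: 40946/3 ≈ 13649.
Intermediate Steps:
K(a) = 2 + a (K(a) = a - 1*(-2) = a + 2 = 2 + a)
k(H, Z) = -4 + (3 + Z)*(H + Z) (k(H, Z) = -4 + (H + Z)*((2 + 1) + Z) = -4 + (H + Z)*(3 + Z) = -4 + (3 + Z)*(H + Z))
w = -123 (w = -29 - 94 = -123)
N(t, Q) = -188*Q/3 (N(t, Q) = -(-4 + 9**2 + 3*7 + 3*9 + 7*9)*Q/3 = -(-4 + 81 + 21 + 27 + 63)*Q/3 = -188*Q/3)
13398 - N(w, o(12, 9)) = 13398 - (-188)*4/3 = 13398 - 1*(-752/3) = 13398 + 752/3 = 40946/3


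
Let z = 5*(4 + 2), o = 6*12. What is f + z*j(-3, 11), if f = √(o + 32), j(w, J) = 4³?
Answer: 1920 + 2*√26 ≈ 1930.2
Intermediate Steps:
j(w, J) = 64
o = 72
f = 2*√26 (f = √(72 + 32) = √104 = 2*√26 ≈ 10.198)
z = 30 (z = 5*6 = 30)
f + z*j(-3, 11) = 2*√26 + 30*64 = 2*√26 + 1920 = 1920 + 2*√26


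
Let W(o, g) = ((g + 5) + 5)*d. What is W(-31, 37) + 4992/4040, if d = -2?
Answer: -46846/505 ≈ -92.764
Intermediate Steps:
W(o, g) = -20 - 2*g (W(o, g) = ((g + 5) + 5)*(-2) = ((5 + g) + 5)*(-2) = (10 + g)*(-2) = -20 - 2*g)
W(-31, 37) + 4992/4040 = (-20 - 2*37) + 4992/4040 = (-20 - 74) + 4992*(1/4040) = -94 + 624/505 = -46846/505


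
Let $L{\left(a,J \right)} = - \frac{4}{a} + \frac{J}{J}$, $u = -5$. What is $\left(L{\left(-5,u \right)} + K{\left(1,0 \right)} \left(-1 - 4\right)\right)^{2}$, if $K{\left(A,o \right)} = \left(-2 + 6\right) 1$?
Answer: $\frac{8281}{25} \approx 331.24$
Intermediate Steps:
$K{\left(A,o \right)} = 4$ ($K{\left(A,o \right)} = 4 \cdot 1 = 4$)
$L{\left(a,J \right)} = 1 - \frac{4}{a}$ ($L{\left(a,J \right)} = - \frac{4}{a} + 1 = 1 - \frac{4}{a}$)
$\left(L{\left(-5,u \right)} + K{\left(1,0 \right)} \left(-1 - 4\right)\right)^{2} = \left(\frac{-4 - 5}{-5} + 4 \left(-1 - 4\right)\right)^{2} = \left(\left(- \frac{1}{5}\right) \left(-9\right) + 4 \left(-1 - 4\right)\right)^{2} = \left(\frac{9}{5} + 4 \left(-5\right)\right)^{2} = \left(\frac{9}{5} - 20\right)^{2} = \left(- \frac{91}{5}\right)^{2} = \frac{8281}{25}$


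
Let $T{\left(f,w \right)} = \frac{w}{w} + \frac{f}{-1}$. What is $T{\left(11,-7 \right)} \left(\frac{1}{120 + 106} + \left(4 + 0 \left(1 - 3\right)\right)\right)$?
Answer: $- \frac{4525}{113} \approx -40.044$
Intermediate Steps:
$T{\left(f,w \right)} = 1 - f$ ($T{\left(f,w \right)} = 1 + f \left(-1\right) = 1 - f$)
$T{\left(11,-7 \right)} \left(\frac{1}{120 + 106} + \left(4 + 0 \left(1 - 3\right)\right)\right) = \left(1 - 11\right) \left(\frac{1}{120 + 106} + \left(4 + 0 \left(1 - 3\right)\right)\right) = \left(1 - 11\right) \left(\frac{1}{226} + \left(4 + 0 \left(-2\right)\right)\right) = - 10 \left(\frac{1}{226} + \left(4 + 0\right)\right) = - 10 \left(\frac{1}{226} + 4\right) = \left(-10\right) \frac{905}{226} = - \frac{4525}{113}$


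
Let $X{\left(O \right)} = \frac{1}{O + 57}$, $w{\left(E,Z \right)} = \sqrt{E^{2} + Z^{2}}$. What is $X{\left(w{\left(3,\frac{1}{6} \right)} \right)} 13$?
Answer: $\frac{26676}{116639} - \frac{390 \sqrt{13}}{116639} \approx 0.21665$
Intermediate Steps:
$X{\left(O \right)} = \frac{1}{57 + O}$
$X{\left(w{\left(3,\frac{1}{6} \right)} \right)} 13 = \frac{1}{57 + \sqrt{3^{2} + \left(\frac{1}{6}\right)^{2}}} \cdot 13 = \frac{1}{57 + \sqrt{9 + \left(\frac{1}{6}\right)^{2}}} \cdot 13 = \frac{1}{57 + \sqrt{9 + \frac{1}{36}}} \cdot 13 = \frac{1}{57 + \sqrt{\frac{325}{36}}} \cdot 13 = \frac{1}{57 + \frac{5 \sqrt{13}}{6}} \cdot 13 = \frac{13}{57 + \frac{5 \sqrt{13}}{6}}$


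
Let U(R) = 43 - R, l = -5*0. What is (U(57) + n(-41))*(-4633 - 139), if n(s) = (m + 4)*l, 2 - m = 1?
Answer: 66808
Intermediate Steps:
l = 0
m = 1 (m = 2 - 1*1 = 2 - 1 = 1)
n(s) = 0 (n(s) = (1 + 4)*0 = 5*0 = 0)
(U(57) + n(-41))*(-4633 - 139) = ((43 - 1*57) + 0)*(-4633 - 139) = ((43 - 57) + 0)*(-4772) = (-14 + 0)*(-4772) = -14*(-4772) = 66808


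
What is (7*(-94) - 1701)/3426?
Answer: -2359/3426 ≈ -0.68856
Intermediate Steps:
(7*(-94) - 1701)/3426 = (-658 - 1701)*(1/3426) = -2359*1/3426 = -2359/3426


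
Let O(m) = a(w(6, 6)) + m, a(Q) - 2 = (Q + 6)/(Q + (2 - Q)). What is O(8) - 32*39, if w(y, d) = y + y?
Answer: -1229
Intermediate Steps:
w(y, d) = 2*y
a(Q) = 5 + Q/2 (a(Q) = 2 + (Q + 6)/(Q + (2 - Q)) = 2 + (6 + Q)/2 = 2 + (6 + Q)*(1/2) = 2 + (3 + Q/2) = 5 + Q/2)
O(m) = 11 + m (O(m) = (5 + (2*6)/2) + m = (5 + (1/2)*12) + m = (5 + 6) + m = 11 + m)
O(8) - 32*39 = (11 + 8) - 32*39 = 19 - 1248 = -1229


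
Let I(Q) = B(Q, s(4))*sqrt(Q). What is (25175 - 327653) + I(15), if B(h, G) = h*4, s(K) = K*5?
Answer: -302478 + 60*sqrt(15) ≈ -3.0225e+5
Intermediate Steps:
s(K) = 5*K
B(h, G) = 4*h
I(Q) = 4*Q**(3/2) (I(Q) = (4*Q)*sqrt(Q) = 4*Q**(3/2))
(25175 - 327653) + I(15) = (25175 - 327653) + 4*15**(3/2) = -302478 + 4*(15*sqrt(15)) = -302478 + 60*sqrt(15)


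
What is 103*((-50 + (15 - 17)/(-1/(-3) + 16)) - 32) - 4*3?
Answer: -415060/49 ≈ -8470.6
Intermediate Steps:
103*((-50 + (15 - 17)/(-1/(-3) + 16)) - 32) - 4*3 = 103*((-50 - 2/(-1*(-⅓) + 16)) - 32) - 12 = 103*((-50 - 2/(⅓ + 16)) - 32) - 12 = 103*((-50 - 2/49/3) - 32) - 12 = 103*((-50 - 2*3/49) - 32) - 12 = 103*((-50 - 6/49) - 32) - 12 = 103*(-2456/49 - 32) - 12 = 103*(-4024/49) - 12 = -414472/49 - 12 = -415060/49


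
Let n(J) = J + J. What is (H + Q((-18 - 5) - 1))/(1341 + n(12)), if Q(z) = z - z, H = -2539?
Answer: -2539/1365 ≈ -1.8601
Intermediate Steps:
n(J) = 2*J
Q(z) = 0
(H + Q((-18 - 5) - 1))/(1341 + n(12)) = (-2539 + 0)/(1341 + 2*12) = -2539/(1341 + 24) = -2539/1365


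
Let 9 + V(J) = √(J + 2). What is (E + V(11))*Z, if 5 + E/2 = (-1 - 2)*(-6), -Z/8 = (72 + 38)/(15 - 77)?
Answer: 7480/31 + 440*√13/31 ≈ 292.47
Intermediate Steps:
Z = 440/31 (Z = -8*(72 + 38)/(15 - 77) = -880/(-62) = -880*(-1)/62 = -8*(-55/31) = 440/31 ≈ 14.194)
V(J) = -9 + √(2 + J) (V(J) = -9 + √(J + 2) = -9 + √(2 + J))
E = 26 (E = -10 + 2*((-1 - 2)*(-6)) = -10 + 2*(-3*(-6)) = -10 + 2*18 = -10 + 36 = 26)
(E + V(11))*Z = (26 + (-9 + √(2 + 11)))*(440/31) = (26 + (-9 + √13))*(440/31) = (17 + √13)*(440/31) = 7480/31 + 440*√13/31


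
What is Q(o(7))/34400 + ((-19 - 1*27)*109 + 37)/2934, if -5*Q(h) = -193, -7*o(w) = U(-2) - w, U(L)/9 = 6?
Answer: -47526541/28036000 ≈ -1.6952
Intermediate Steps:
U(L) = 54 (U(L) = 9*6 = 54)
o(w) = -54/7 + w/7 (o(w) = -(54 - w)/7 = -54/7 + w/7)
Q(h) = 193/5 (Q(h) = -⅕*(-193) = 193/5)
Q(o(7))/34400 + ((-19 - 1*27)*109 + 37)/2934 = (193/5)/34400 + ((-19 - 1*27)*109 + 37)/2934 = (193/5)*(1/34400) + ((-19 - 27)*109 + 37)*(1/2934) = 193/172000 + (-46*109 + 37)*(1/2934) = 193/172000 + (-5014 + 37)*(1/2934) = 193/172000 - 4977*1/2934 = 193/172000 - 553/326 = -47526541/28036000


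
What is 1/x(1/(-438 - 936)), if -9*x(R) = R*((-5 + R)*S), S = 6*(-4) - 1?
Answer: 16990884/171775 ≈ 98.914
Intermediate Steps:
S = -25 (S = -24 - 1 = -25)
x(R) = -R*(125 - 25*R)/9 (x(R) = -R*(-5 + R)*(-25)/9 = -R*(125 - 25*R)/9)
1/x(1/(-438 - 936)) = 1/(25*(-5 + 1/(-438 - 936))/(9*(-438 - 936))) = 1/((25/9)*(-5 + 1/(-1374))/(-1374)) = 1/((25/9)*(-1/1374)*(-5 - 1/1374)) = 1/((25/9)*(-1/1374)*(-6871/1374)) = 1/(171775/16990884) = 16990884/171775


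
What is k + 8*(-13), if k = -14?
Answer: -118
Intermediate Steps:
k + 8*(-13) = -14 + 8*(-13) = -14 - 104 = -118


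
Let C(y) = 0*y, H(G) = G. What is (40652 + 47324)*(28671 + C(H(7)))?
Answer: 2522359896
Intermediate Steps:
C(y) = 0
(40652 + 47324)*(28671 + C(H(7))) = (40652 + 47324)*(28671 + 0) = 87976*28671 = 2522359896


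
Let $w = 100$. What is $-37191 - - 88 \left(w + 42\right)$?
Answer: $-24695$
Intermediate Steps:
$-37191 - - 88 \left(w + 42\right) = -37191 - - 88 \left(100 + 42\right) = -37191 - \left(-88\right) 142 = -37191 - -12496 = -37191 + 12496 = -24695$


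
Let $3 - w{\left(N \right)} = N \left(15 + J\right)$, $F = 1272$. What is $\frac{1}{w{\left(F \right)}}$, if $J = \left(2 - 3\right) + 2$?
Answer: $- \frac{1}{20349} \approx -4.9142 \cdot 10^{-5}$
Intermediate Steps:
$J = 1$ ($J = -1 + 2 = 1$)
$w{\left(N \right)} = 3 - 16 N$ ($w{\left(N \right)} = 3 - N \left(15 + 1\right) = 3 - N 16 = 3 - 16 N$)
$\frac{1}{w{\left(F \right)}} = \frac{1}{3 - 20352} = \frac{1}{-20349} = - \frac{1}{20349}$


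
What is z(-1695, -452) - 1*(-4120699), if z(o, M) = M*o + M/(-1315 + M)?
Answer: 8635044965/1767 ≈ 4.8868e+6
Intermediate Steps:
z(o, M) = M*o + M/(-1315 + M)
z(-1695, -452) - 1*(-4120699) = -452*(1 - 1315*(-1695) - 452*(-1695))/(-1315 - 452) - 1*(-4120699) = -452*(1 + 2228925 + 766140)/(-1767) + 4120699 = -452*(-1/1767)*2995066 + 4120699 = 1353769832/1767 + 4120699 = 8635044965/1767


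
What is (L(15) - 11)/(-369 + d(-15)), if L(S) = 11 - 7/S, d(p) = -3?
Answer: 7/5580 ≈ 0.0012545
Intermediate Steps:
L(S) = 11 - 7/S
(L(15) - 11)/(-369 + d(-15)) = ((11 - 7/15) - 11)/(-369 - 3) = ((11 - 7*1/15) - 1*11)/(-372) = ((11 - 7/15) - 11)*(-1/372) = (158/15 - 11)*(-1/372) = -7/15*(-1/372) = 7/5580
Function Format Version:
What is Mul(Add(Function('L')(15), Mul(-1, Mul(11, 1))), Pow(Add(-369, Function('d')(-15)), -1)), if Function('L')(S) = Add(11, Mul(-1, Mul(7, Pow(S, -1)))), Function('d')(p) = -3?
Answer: Rational(7, 5580) ≈ 0.0012545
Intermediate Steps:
Function('L')(S) = Add(11, Mul(-7, Pow(S, -1)))
Mul(Add(Function('L')(15), Mul(-1, Mul(11, 1))), Pow(Add(-369, Function('d')(-15)), -1)) = Mul(Add(Add(11, Mul(-7, Pow(15, -1))), Mul(-1, Mul(11, 1))), Pow(Add(-369, -3), -1)) = Mul(Add(Add(11, Mul(-7, Rational(1, 15))), Mul(-1, 11)), Pow(-372, -1)) = Mul(Add(Add(11, Rational(-7, 15)), -11), Rational(-1, 372)) = Mul(Add(Rational(158, 15), -11), Rational(-1, 372)) = Mul(Rational(-7, 15), Rational(-1, 372)) = Rational(7, 5580)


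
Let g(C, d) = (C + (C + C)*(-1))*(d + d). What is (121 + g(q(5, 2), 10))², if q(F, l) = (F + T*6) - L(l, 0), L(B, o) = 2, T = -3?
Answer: 177241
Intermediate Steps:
q(F, l) = -20 + F (q(F, l) = (F - 3*6) - 1*2 = (F - 18) - 2 = (-18 + F) - 2 = -20 + F)
g(C, d) = -2*C*d (g(C, d) = (C + (2*C)*(-1))*(2*d) = (C - 2*C)*(2*d) = (-C)*(2*d) = -2*C*d)
(121 + g(q(5, 2), 10))² = (121 - 2*(-20 + 5)*10)² = (121 - 2*(-15)*10)² = (121 + 300)² = 421² = 177241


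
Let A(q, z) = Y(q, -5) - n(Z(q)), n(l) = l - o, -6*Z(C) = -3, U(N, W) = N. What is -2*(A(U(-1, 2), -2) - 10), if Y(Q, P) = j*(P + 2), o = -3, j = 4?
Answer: 51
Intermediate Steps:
Z(C) = ½ (Z(C) = -⅙*(-3) = ½)
n(l) = 3 + l (n(l) = l - 1*(-3) = l + 3 = 3 + l)
Y(Q, P) = 8 + 4*P (Y(Q, P) = 4*(P + 2) = 4*(2 + P) = 8 + 4*P)
A(q, z) = -31/2 (A(q, z) = (8 + 4*(-5)) - (3 + ½) = (8 - 20) - 1*7/2 = -12 - 7/2 = -31/2)
-2*(A(U(-1, 2), -2) - 10) = -2*(-31/2 - 10) = -2*(-51/2) = 51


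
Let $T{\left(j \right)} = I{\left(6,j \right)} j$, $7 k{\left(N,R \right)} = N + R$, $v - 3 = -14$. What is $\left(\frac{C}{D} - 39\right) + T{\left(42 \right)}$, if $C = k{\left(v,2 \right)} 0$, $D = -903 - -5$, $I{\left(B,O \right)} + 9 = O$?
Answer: $1347$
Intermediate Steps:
$v = -11$ ($v = 3 - 14 = -11$)
$I{\left(B,O \right)} = -9 + O$
$k{\left(N,R \right)} = \frac{N}{7} + \frac{R}{7}$ ($k{\left(N,R \right)} = \frac{N + R}{7} = \frac{N}{7} + \frac{R}{7}$)
$D = -898$ ($D = -903 + 5 = -898$)
$C = 0$ ($C = \left(\frac{1}{7} \left(-11\right) + \frac{1}{7} \cdot 2\right) 0 = \left(- \frac{11}{7} + \frac{2}{7}\right) 0 = \left(- \frac{9}{7}\right) 0 = 0$)
$T{\left(j \right)} = j \left(-9 + j\right)$ ($T{\left(j \right)} = \left(-9 + j\right) j = j \left(-9 + j\right)$)
$\left(\frac{C}{D} - 39\right) + T{\left(42 \right)} = \left(\frac{0}{-898} - 39\right) + 42 \left(-9 + 42\right) = \left(0 \left(- \frac{1}{898}\right) - 39\right) + 42 \cdot 33 = \left(0 - 39\right) + 1386 = -39 + 1386 = 1347$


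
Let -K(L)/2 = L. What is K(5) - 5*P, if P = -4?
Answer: 10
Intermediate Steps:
K(L) = -2*L
K(5) - 5*P = -2*5 - 5*(-4) = -10 + 20 = 10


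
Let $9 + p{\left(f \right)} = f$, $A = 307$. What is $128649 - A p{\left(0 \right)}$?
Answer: $131412$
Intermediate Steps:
$p{\left(f \right)} = -9 + f$
$128649 - A p{\left(0 \right)} = 128649 - 307 \left(-9 + 0\right) = 128649 - 307 \left(-9\right) = 128649 - -2763 = 128649 + 2763 = 131412$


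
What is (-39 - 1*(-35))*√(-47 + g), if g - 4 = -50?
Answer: -4*I*√93 ≈ -38.575*I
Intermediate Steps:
g = -46 (g = 4 - 50 = -46)
(-39 - 1*(-35))*√(-47 + g) = (-39 - 1*(-35))*√(-47 - 46) = (-39 + 35)*√(-93) = -4*I*√93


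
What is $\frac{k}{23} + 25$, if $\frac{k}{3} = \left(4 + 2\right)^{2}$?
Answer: $\frac{683}{23} \approx 29.696$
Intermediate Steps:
$k = 108$ ($k = 3 \left(4 + 2\right)^{2} = 3 \cdot 6^{2} = 3 \cdot 36 = 108$)
$\frac{k}{23} + 25 = \frac{1}{23} \cdot 108 + 25 = \frac{108}{23} + 25 = \frac{683}{23}$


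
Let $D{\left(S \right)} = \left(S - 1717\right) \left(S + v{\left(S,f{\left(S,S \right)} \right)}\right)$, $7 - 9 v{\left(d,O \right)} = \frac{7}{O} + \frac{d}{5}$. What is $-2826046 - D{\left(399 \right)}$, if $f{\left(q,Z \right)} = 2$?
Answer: $- \frac{104010197}{45} \approx -2.3113 \cdot 10^{6}$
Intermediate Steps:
$v{\left(d,O \right)} = \frac{7}{9} - \frac{7}{9 O} - \frac{d}{45}$ ($v{\left(d,O \right)} = \frac{7}{9} - \frac{\frac{7}{O} + \frac{d}{5}}{9} = \frac{7}{9} - \left(\frac{d}{45} + \frac{7}{9 O}\right) = \frac{7}{9} - \frac{7}{9 O} - \frac{d}{45}$)
$D{\left(S \right)} = \left(-1717 + S\right) \left(\frac{7}{18} + \frac{44 S}{45}\right)$ ($D{\left(S \right)} = \left(S - 1717\right) \left(S + \frac{-35 - 2 \left(-35 + S\right)}{45 \cdot 2}\right) = \left(-1717 + S\right) \left(S + \frac{1}{45} \cdot \frac{1}{2} \left(-35 - \left(-70 + 2 S\right)\right)\right) = \left(-1717 + S\right) \left(S + \frac{1}{45} \cdot \frac{1}{2} \left(35 - 2 S\right)\right) = \left(-1717 + S\right) \left(S - \left(- \frac{7}{18} + \frac{S}{45}\right)\right) = \left(-1717 + S\right) \left(\frac{7}{18} + \frac{44 S}{45}\right)$)
$-2826046 - D{\left(399 \right)} = -2826046 - \left(- \frac{12019}{18} - \frac{20091113}{30} + \frac{44 \cdot 399^{2}}{45}\right) = -2826046 - \left(- \frac{12019}{18} - \frac{20091113}{30} + \frac{44}{45} \cdot 159201\right) = -2826046 - \left(- \frac{12019}{18} - \frac{20091113}{30} + \frac{778316}{5}\right) = -2826046 - - \frac{23161873}{45} = -2826046 + \frac{23161873}{45} = - \frac{104010197}{45}$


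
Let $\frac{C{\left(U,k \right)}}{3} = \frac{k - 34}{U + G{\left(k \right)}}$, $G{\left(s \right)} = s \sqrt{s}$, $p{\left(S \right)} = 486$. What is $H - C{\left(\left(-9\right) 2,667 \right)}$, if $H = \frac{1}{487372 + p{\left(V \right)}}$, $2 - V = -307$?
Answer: $- \frac{16379221517}{144767294661262} - \frac{1266633 \sqrt{667}}{296740639} \approx -0.11035$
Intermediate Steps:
$V = 309$ ($V = 2 - -307 = 2 + 307 = 309$)
$G{\left(s \right)} = s^{\frac{3}{2}}$
$C{\left(U,k \right)} = \frac{3 \left(-34 + k\right)}{U + k^{\frac{3}{2}}}$ ($C{\left(U,k \right)} = 3 \frac{k - 34}{U + k^{\frac{3}{2}}} = 3 \frac{-34 + k}{U + k^{\frac{3}{2}}} = \frac{3 \left(-34 + k\right)}{U + k^{\frac{3}{2}}}$)
$H = \frac{1}{487858}$ ($H = \frac{1}{487372 + 486} = \frac{1}{487858} \approx 2.0498 \cdot 10^{-6}$)
$H - C{\left(\left(-9\right) 2,667 \right)} = \frac{1}{487858} - \frac{3 \left(-34 + 667\right)}{\left(-9\right) 2 + 667^{\frac{3}{2}}} = \frac{1}{487858} - 3 \frac{1}{-18 + 667 \sqrt{667}} \cdot 633 = \frac{1}{487858} - \frac{1899}{-18 + 667 \sqrt{667}}$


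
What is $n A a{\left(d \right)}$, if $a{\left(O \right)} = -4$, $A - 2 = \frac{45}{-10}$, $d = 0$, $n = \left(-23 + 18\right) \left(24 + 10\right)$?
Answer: $-1700$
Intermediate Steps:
$n = -170$ ($n = \left(-5\right) 34 = -170$)
$A = - \frac{5}{2}$ ($A = 2 + \frac{45}{-10} = 2 + 45 \left(- \frac{1}{10}\right) = 2 - \frac{9}{2} = - \frac{5}{2} \approx -2.5$)
$n A a{\left(d \right)} = \left(-170\right) \left(- \frac{5}{2}\right) \left(-4\right) = 425 \left(-4\right) = -1700$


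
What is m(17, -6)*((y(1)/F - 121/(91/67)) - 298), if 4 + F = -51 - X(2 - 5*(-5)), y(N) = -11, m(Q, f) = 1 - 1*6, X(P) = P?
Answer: 14437245/7462 ≈ 1934.8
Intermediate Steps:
m(Q, f) = -5 (m(Q, f) = 1 - 6 = -5)
F = -82 (F = -4 + (-51 - (2 - 5*(-5))) = -4 + (-51 - (2 + 25)) = -4 + (-51 - 1*27) = -4 + (-51 - 27) = -4 - 78 = -82)
m(17, -6)*((y(1)/F - 121/(91/67)) - 298) = -5*((-11/(-82) - 121/(91/67)) - 298) = -5*((-11*(-1/82) - 121/(91*(1/67))) - 298) = -5*((11/82 - 121/91/67) - 298) = -5*((11/82 - 121*67/91) - 298) = -5*((11/82 - 8107/91) - 298) = -5*(-663773/7462 - 298) = -5*(-2887449/7462) = 14437245/7462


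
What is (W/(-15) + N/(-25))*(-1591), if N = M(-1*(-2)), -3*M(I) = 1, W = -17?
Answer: -136826/75 ≈ -1824.3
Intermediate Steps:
M(I) = -⅓ (M(I) = -⅓*1 = -⅓)
N = -⅓ ≈ -0.33333
(W/(-15) + N/(-25))*(-1591) = (-17/(-15) - ⅓/(-25))*(-1591) = (-17*(-1/15) - ⅓*(-1/25))*(-1591) = (17/15 + 1/75)*(-1591) = (86/75)*(-1591) = -136826/75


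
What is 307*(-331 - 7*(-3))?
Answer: -95170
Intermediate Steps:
307*(-331 - 7*(-3)) = 307*(-331 + 21) = 307*(-310) = -95170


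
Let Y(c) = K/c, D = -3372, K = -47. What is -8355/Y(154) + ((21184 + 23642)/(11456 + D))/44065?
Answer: 4875951787713/178110730 ≈ 27376.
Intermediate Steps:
Y(c) = -47/c
-8355/Y(154) + ((21184 + 23642)/(11456 + D))/44065 = -8355/((-47/154)) + ((21184 + 23642)/(11456 - 3372))/44065 = -8355/((-47*1/154)) + (44826/8084)*(1/44065) = -8355/(-47/154) + (44826*(1/8084))*(1/44065) = -8355*(-154/47) + (22413/4042)*(1/44065) = 1286670/47 + 22413/178110730 = 4875951787713/178110730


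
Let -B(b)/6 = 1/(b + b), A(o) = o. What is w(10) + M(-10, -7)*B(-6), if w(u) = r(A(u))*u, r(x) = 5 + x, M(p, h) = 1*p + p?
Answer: 140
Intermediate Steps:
M(p, h) = 2*p (M(p, h) = p + p = 2*p)
B(b) = -3/b (B(b) = -6/(b + b) = -6*1/(2*b) = -3/b)
w(u) = u*(5 + u) (w(u) = (5 + u)*u = u*(5 + u))
w(10) + M(-10, -7)*B(-6) = 10*(5 + 10) + (2*(-10))*(-3/(-6)) = 10*15 - (-60)*(-1)/6 = 150 - 20*½ = 150 - 10 = 140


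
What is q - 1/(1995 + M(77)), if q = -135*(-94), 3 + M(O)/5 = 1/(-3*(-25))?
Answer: 376905675/29701 ≈ 12690.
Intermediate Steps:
M(O) = -224/15 (M(O) = -15 + 5/((-3*(-25))) = -15 + 5/75 = -15 + 5*(1/75) = -15 + 1/15 = -224/15)
q = 12690
q - 1/(1995 + M(77)) = 12690 - 1/(1995 - 224/15) = 12690 - 1/29701/15 = 12690 - 1*15/29701 = 12690 - 15/29701 = 376905675/29701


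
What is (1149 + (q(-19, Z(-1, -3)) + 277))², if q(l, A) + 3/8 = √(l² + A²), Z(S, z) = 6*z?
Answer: 130117865/64 + 11405*√685/4 ≈ 2.1077e+6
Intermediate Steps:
q(l, A) = -3/8 + √(A² + l²) (q(l, A) = -3/8 + √(l² + A²) = -3/8 + √(A² + l²))
(1149 + (q(-19, Z(-1, -3)) + 277))² = (1149 + ((-3/8 + √((6*(-3))² + (-19)²)) + 277))² = (1149 + ((-3/8 + √((-18)² + 361)) + 277))² = (1149 + ((-3/8 + √(324 + 361)) + 277))² = (1149 + ((-3/8 + √685) + 277))² = (1149 + (2213/8 + √685))² = (11405/8 + √685)²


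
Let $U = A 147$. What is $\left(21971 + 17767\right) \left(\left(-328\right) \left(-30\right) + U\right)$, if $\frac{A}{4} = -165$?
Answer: $-3464358840$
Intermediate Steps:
$A = -660$ ($A = 4 \left(-165\right) = -660$)
$U = -97020$ ($U = \left(-660\right) 147 = -97020$)
$\left(21971 + 17767\right) \left(\left(-328\right) \left(-30\right) + U\right) = \left(21971 + 17767\right) \left(\left(-328\right) \left(-30\right) - 97020\right) = 39738 \left(9840 - 97020\right) = 39738 \left(-87180\right) = -3464358840$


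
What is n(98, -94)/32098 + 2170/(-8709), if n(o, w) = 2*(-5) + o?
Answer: -3131194/12706431 ≈ -0.24643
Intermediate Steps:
n(o, w) = -10 + o
n(98, -94)/32098 + 2170/(-8709) = (-10 + 98)/32098 + 2170/(-8709) = 88*(1/32098) + 2170*(-1/8709) = 4/1459 - 2170/8709 = -3131194/12706431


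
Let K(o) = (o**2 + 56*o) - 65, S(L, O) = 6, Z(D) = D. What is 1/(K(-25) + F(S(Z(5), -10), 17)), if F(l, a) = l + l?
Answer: -1/828 ≈ -0.0012077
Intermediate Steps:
K(o) = -65 + o**2 + 56*o
F(l, a) = 2*l
1/(K(-25) + F(S(Z(5), -10), 17)) = 1/((-65 + (-25)**2 + 56*(-25)) + 2*6) = 1/((-65 + 625 - 1400) + 12) = 1/(-840 + 12) = 1/(-828) = -1/828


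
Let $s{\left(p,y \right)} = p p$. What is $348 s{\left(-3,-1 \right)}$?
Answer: $3132$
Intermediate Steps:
$s{\left(p,y \right)} = p^{2}$
$348 s{\left(-3,-1 \right)} = 348 \left(-3\right)^{2} = 348 \cdot 9 = 3132$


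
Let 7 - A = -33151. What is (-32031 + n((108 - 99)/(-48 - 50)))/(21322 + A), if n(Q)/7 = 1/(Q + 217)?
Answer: -680882281/1158081360 ≈ -0.58794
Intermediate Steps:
A = 33158 (A = 7 - 1*(-33151) = 7 + 33151 = 33158)
n(Q) = 7/(217 + Q) (n(Q) = 7/(Q + 217) = 7/(217 + Q))
(-32031 + n((108 - 99)/(-48 - 50)))/(21322 + A) = (-32031 + 7/(217 + (108 - 99)/(-48 - 50)))/(21322 + 33158) = (-32031 + 7/(217 + 9/(-98)))/54480 = (-32031 + 7/(217 + 9*(-1/98)))*(1/54480) = (-32031 + 7/(217 - 9/98))*(1/54480) = (-32031 + 7/(21257/98))*(1/54480) = (-32031 + 7*(98/21257))*(1/54480) = (-32031 + 686/21257)*(1/54480) = -680882281/21257*1/54480 = -680882281/1158081360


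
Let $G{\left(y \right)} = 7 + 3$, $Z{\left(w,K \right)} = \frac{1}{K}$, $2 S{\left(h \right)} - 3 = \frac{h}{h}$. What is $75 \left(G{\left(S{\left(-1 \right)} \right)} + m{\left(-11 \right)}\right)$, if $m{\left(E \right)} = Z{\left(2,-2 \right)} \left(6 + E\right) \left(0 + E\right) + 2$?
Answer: $- \frac{2325}{2} \approx -1162.5$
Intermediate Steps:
$S{\left(h \right)} = 2$ ($S{\left(h \right)} = \frac{3}{2} + \frac{h \frac{1}{h}}{2} = \frac{3}{2} + \frac{1}{2} \cdot 1 = \frac{3}{2} + \frac{1}{2} = 2$)
$G{\left(y \right)} = 10$
$m{\left(E \right)} = 2 - \frac{E \left(6 + E\right)}{2}$ ($m{\left(E \right)} = \frac{\left(6 + E\right) \left(0 + E\right)}{-2} + 2 = - \frac{\left(6 + E\right) E}{2} + 2 = - \frac{E \left(6 + E\right)}{2} + 2 = 2 - \frac{E \left(6 + E\right)}{2}$)
$75 \left(G{\left(S{\left(-1 \right)} \right)} + m{\left(-11 \right)}\right) = 75 \left(10 - \left(-35 + \frac{121}{2}\right)\right) = 75 \left(10 + \left(2 + 33 - \frac{121}{2}\right)\right) = 75 \left(10 - \frac{51}{2}\right) = 75 \left(- \frac{31}{2}\right) = - \frac{2325}{2}$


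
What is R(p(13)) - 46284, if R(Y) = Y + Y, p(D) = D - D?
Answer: -46284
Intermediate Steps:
p(D) = 0
R(Y) = 2*Y
R(p(13)) - 46284 = 2*0 - 46284 = 0 - 46284 = -46284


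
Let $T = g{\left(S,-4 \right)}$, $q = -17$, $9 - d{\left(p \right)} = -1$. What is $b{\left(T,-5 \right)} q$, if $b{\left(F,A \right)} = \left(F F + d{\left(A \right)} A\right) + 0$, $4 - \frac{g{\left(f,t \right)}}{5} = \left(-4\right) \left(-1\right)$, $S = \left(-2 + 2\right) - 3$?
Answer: $850$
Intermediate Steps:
$d{\left(p \right)} = 10$ ($d{\left(p \right)} = 9 - -1 = 9 + 1 = 10$)
$S = -3$ ($S = 0 - 3 = -3$)
$g{\left(f,t \right)} = 0$ ($g{\left(f,t \right)} = 20 - 5 \left(\left(-4\right) \left(-1\right)\right) = 20 - 20 = 0$)
$T = 0$
$b{\left(F,A \right)} = F^{2} + 10 A$ ($b{\left(F,A \right)} = \left(F F + 10 A\right) + 0 = \left(F^{2} + 10 A\right) + 0 = F^{2} + 10 A$)
$b{\left(T,-5 \right)} q = \left(0^{2} + 10 \left(-5\right)\right) \left(-17\right) = \left(0 - 50\right) \left(-17\right) = \left(-50\right) \left(-17\right) = 850$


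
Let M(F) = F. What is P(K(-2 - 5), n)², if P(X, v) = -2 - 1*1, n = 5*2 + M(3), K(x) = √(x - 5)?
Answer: 9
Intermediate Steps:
K(x) = √(-5 + x)
n = 13 (n = 5*2 + 3 = 10 + 3 = 13)
P(X, v) = -3 (P(X, v) = -2 - 1 = -3)
P(K(-2 - 5), n)² = (-3)² = 9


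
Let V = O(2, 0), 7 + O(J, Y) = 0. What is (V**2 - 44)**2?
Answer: 25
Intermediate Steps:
O(J, Y) = -7 (O(J, Y) = -7 + 0 = -7)
V = -7
(V**2 - 44)**2 = ((-7)**2 - 44)**2 = (49 - 44)**2 = 5**2 = 25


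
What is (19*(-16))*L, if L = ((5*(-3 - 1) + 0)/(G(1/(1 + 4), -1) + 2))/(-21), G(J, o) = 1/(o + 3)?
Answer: -2432/21 ≈ -115.81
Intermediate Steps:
G(J, o) = 1/(3 + o)
L = 8/21 (L = ((5*(-3 - 1) + 0)/(1/(3 - 1) + 2))/(-21) = ((5*(-4) + 0)/(1/2 + 2))*(-1/21) = ((-20 + 0)/(½ + 2))*(-1/21) = -20/5/2*(-1/21) = -20*⅖*(-1/21) = -8*(-1/21) = 8/21 ≈ 0.38095)
(19*(-16))*L = (19*(-16))*(8/21) = -304*8/21 = -2432/21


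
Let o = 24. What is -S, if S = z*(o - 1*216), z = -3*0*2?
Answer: 0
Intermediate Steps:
z = 0 (z = 0*2 = 0)
S = 0 (S = 0*(24 - 1*216) = 0*(24 - 216) = 0*(-192) = 0)
-S = -1*0 = 0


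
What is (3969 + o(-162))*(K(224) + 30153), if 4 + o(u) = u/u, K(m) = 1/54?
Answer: 1076281843/9 ≈ 1.1959e+8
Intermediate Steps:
K(m) = 1/54
o(u) = -3 (o(u) = -4 + u/u = -4 + 1 = -3)
(3969 + o(-162))*(K(224) + 30153) = (3969 - 3)*(1/54 + 30153) = 3966*(1628263/54) = 1076281843/9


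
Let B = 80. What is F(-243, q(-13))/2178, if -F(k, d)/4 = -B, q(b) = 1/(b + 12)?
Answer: 160/1089 ≈ 0.14692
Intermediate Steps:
q(b) = 1/(12 + b)
F(k, d) = 320 (F(k, d) = -(-4)*80 = -4*(-80) = 320)
F(-243, q(-13))/2178 = 320/2178 = 320*(1/2178) = 160/1089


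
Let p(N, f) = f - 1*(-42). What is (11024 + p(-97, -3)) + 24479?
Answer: 35542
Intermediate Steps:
p(N, f) = 42 + f (p(N, f) = f + 42 = 42 + f)
(11024 + p(-97, -3)) + 24479 = (11024 + (42 - 3)) + 24479 = (11024 + 39) + 24479 = 11063 + 24479 = 35542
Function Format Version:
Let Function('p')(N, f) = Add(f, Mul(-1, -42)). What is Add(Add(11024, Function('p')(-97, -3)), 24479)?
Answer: 35542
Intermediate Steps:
Function('p')(N, f) = Add(42, f) (Function('p')(N, f) = Add(f, 42) = Add(42, f))
Add(Add(11024, Function('p')(-97, -3)), 24479) = Add(Add(11024, Add(42, -3)), 24479) = Add(Add(11024, 39), 24479) = Add(11063, 24479) = 35542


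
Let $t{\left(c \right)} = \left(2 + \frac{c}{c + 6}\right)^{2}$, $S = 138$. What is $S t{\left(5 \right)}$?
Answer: $\frac{100602}{121} \approx 831.42$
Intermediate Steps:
$t{\left(c \right)} = \left(2 + \frac{c}{6 + c}\right)^{2}$
$S t{\left(5 \right)} = 138 \frac{9 \left(4 + 5\right)^{2}}{\left(6 + 5\right)^{2}} = 138 \frac{9 \cdot 9^{2}}{121} = 138 \cdot 9 \cdot 81 \cdot \frac{1}{121} = 138 \cdot \frac{729}{121} = \frac{100602}{121}$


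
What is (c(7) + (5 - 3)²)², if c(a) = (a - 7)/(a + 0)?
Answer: 16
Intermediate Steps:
c(a) = (-7 + a)/a
(c(7) + (5 - 3)²)² = ((-7 + 7)/7 + (5 - 3)²)² = ((⅐)*0 + 2²)² = (0 + 4)² = 4² = 16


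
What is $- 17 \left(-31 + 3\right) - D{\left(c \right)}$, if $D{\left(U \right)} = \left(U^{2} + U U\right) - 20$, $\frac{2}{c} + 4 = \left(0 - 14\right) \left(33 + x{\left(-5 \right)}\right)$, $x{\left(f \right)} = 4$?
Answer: $\frac{33788014}{68121} \approx 496.0$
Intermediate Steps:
$c = - \frac{1}{261}$ ($c = \frac{2}{-4 + \left(0 - 14\right) \left(33 + 4\right)} = \frac{2}{-4 - 518} = \frac{2}{-522} = 2 \left(- \frac{1}{522}\right) = - \frac{1}{261} \approx -0.0038314$)
$D{\left(U \right)} = -20 + 2 U^{2}$ ($D{\left(U \right)} = \left(U^{2} + U^{2}\right) - 20 = 2 U^{2} - 20 = -20 + 2 U^{2}$)
$- 17 \left(-31 + 3\right) - D{\left(c \right)} = - 17 \left(-31 + 3\right) - \left(-20 + 2 \left(- \frac{1}{261}\right)^{2}\right) = \left(-17\right) \left(-28\right) - \left(-20 + 2 \cdot \frac{1}{68121}\right) = 476 - \left(-20 + \frac{2}{68121}\right) = 476 - - \frac{1362418}{68121} = 476 + \frac{1362418}{68121} = \frac{33788014}{68121}$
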